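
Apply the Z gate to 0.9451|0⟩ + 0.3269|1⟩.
0.9451|0⟩ - 0.3269|1⟩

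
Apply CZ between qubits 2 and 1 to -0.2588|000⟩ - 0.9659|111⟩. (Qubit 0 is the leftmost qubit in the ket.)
-0.2588|000⟩ + 0.9659|111⟩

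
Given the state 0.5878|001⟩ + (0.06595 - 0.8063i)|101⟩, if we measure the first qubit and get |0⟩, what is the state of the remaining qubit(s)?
|01⟩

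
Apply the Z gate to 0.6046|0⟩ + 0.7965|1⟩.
0.6046|0⟩ - 0.7965|1⟩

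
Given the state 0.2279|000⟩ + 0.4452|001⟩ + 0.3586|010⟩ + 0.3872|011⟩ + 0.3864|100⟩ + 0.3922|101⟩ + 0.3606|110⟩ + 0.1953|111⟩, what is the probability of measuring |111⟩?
0.03814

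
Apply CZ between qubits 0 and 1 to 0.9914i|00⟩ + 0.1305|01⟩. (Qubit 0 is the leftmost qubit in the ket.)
0.9914i|00⟩ + 0.1305|01⟩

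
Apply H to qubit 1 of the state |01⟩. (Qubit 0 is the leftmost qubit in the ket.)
1/√2|00⟩ - 1/√2|01⟩

H on qubit 1 mixes each pair of kets that differ only in qubit 1: amplitudes (a, b) of (|…0…⟩, |…1…⟩) become ((a + b)/√2, (a − b)/√2). Kets absent from the input have amplitude 0.
(|00⟩, |01⟩): (a, b) = (0, 1) → (1/√2, -1/√2)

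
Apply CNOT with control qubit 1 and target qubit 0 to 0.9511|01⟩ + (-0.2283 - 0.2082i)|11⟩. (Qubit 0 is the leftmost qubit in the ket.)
(-0.2283 - 0.2082i)|01⟩ + 0.9511|11⟩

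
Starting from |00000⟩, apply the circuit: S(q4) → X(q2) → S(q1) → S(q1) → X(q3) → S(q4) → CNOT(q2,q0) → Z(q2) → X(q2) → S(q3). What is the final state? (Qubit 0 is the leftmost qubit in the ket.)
-i|10010⟩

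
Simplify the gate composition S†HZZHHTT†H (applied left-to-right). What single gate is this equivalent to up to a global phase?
S†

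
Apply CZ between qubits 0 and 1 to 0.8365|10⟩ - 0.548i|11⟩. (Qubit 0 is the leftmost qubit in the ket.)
0.8365|10⟩ + 0.548i|11⟩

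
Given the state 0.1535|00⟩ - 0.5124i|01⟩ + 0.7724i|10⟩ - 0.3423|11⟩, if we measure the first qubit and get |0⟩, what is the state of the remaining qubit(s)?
0.287|0⟩ - 0.9579i|1⟩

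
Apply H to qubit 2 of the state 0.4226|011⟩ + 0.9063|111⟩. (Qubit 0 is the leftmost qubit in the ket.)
0.2988|010⟩ - 0.2988|011⟩ + 0.6409|110⟩ - 0.6409|111⟩

H on qubit 2 mixes each pair of kets that differ only in qubit 2: amplitudes (a, b) of (|…0…⟩, |…1…⟩) become ((a + b)/√2, (a − b)/√2). Kets absent from the input have amplitude 0.
(|010⟩, |011⟩): (a, b) = (0, 0.4226) → (0.2988, -0.2988)
(|110⟩, |111⟩): (a, b) = (0, 0.9063) → (0.6409, -0.6409)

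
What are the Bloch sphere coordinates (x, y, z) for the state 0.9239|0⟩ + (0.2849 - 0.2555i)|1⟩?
(0.5264, -0.4721, 0.7071)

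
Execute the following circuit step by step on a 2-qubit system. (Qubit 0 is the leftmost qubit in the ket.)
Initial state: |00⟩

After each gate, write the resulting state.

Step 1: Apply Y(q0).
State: i|10⟩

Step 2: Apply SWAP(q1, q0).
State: i|01⟩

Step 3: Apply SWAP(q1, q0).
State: i|10⟩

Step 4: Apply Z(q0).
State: -i|10⟩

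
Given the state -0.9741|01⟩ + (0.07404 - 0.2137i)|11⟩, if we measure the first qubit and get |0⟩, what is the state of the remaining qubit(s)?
-|1⟩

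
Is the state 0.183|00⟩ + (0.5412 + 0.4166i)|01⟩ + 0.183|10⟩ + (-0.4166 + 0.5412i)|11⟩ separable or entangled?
Entangled

Writing the state as a|00⟩ + b|01⟩ + c|10⟩ + d|11⟩, it is a product state iff ad − bc = 0.
Here (a, b, c, d) = (0.183, (0.5412 + 0.4166i), 0.183, (-0.4166 + 0.5412i)): ad − bc = (0.183)(-0.4166 + 0.5412i) − (0.5412 + 0.4166i)(0.183) = (-0.1753 + 0.0228i) ≠ 0, so the state is entangled.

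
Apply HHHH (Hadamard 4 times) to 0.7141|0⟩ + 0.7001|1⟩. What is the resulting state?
0.7141|0⟩ + 0.7001|1⟩

H² = I, so an even number of Hadamards cancels: H^4 = I and the state is unchanged.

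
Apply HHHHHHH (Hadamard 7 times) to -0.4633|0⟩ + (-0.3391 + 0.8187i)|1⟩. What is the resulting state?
(-0.5674 + 0.5789i)|0⟩ + (-0.08782 - 0.5789i)|1⟩

H² = I, so H^7 = H: a single Hadamard. With (a, b) = (-0.4633, (-0.3391 + 0.8187i)), H gives ((a + b)/√2, (a − b)/√2) = ((-0.5674 + 0.5789i), (-0.08782 - 0.5789i)).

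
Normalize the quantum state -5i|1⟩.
-i|1⟩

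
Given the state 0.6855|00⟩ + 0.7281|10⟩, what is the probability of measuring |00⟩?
0.4699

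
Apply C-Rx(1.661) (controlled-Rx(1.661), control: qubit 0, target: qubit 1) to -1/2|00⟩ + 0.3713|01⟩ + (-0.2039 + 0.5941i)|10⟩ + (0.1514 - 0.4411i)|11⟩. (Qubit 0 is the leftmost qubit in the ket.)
-1/2|00⟩ + 0.3713|01⟩ + (-0.4632 + 0.289i)|10⟩ + (0.5407 - 0.147i)|11⟩

C-Rx(1.661) leaves the control-|0⟩ kets |00⟩, |01⟩ unchanged and applies Rx(1.661) to qubit 1 on the control-|1⟩ pair (|10⟩, |11⟩).
Rx(1.661) = [[cos(θ/2), −i·sin(θ/2)], [−i·sin(θ/2), cos(θ/2)]]; θ = 1.661, cos(θ/2) ≈ 0.674507, sin(θ/2) ≈ 0.738269.
With a = amp(|10⟩) = (-0.2039 + 0.5941i) and b = amp(|11⟩) = (0.1514 - 0.4411i):
new amp(|10⟩) = (0.674507)·a + (-0.738269i)·b = (-0.4632 + 0.289i)
new amp(|11⟩) = (-0.738269i)·a + (0.674507)·b = (0.5407 - 0.147i)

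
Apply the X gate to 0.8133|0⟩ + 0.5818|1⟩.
0.5818|0⟩ + 0.8133|1⟩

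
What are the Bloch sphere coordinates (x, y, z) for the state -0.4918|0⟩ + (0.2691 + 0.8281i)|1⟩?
(-0.2647, -0.8145, -0.5163)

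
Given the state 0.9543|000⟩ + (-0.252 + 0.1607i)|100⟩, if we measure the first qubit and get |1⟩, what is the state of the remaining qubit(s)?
(-0.8432 + 0.5377i)|00⟩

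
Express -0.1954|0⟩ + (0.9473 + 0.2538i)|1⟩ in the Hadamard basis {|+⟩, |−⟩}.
(0.5317 + 0.1795i)|+⟩ + (-0.808 - 0.1795i)|−⟩

With |ψ⟩ = α|0⟩ + β|1⟩, the Hadamard-basis coefficients are ⟨+|ψ⟩ = (α + β)/√2 and ⟨−|ψ⟩ = (α − β)/√2.
Here α = -0.1954, β = (0.9473 + 0.2538i): (α + β)/√2 = (0.5317 + 0.1795i), (α − β)/√2 = (-0.808 - 0.1795i).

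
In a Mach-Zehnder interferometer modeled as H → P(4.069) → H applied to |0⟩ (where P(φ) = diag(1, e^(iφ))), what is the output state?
(0.2 - 0.4i)|0⟩ + (0.8 + 0.4i)|1⟩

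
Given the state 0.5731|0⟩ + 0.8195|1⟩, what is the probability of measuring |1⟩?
0.6716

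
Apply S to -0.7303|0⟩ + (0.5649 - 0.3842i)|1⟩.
-0.7303|0⟩ + (0.3842 + 0.5649i)|1⟩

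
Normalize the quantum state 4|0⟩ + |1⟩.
0.9701|0⟩ + 0.2425|1⟩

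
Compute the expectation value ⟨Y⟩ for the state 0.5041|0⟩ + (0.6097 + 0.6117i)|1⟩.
0.6167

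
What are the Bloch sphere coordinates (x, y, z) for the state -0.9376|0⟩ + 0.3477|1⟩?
(-0.652, 0, 0.7582)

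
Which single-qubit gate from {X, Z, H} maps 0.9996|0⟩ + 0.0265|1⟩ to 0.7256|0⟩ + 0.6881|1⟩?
H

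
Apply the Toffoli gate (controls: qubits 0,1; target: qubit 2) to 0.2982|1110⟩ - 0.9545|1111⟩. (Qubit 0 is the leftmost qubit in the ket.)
0.2982|1100⟩ - 0.9545|1101⟩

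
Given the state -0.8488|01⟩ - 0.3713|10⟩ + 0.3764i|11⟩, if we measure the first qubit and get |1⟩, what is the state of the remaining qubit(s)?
-0.7023|0⟩ + 0.7119i|1⟩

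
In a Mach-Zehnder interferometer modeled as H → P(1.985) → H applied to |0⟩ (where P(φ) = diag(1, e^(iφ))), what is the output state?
(0.2988 + 0.4577i)|0⟩ + (0.7012 - 0.4577i)|1⟩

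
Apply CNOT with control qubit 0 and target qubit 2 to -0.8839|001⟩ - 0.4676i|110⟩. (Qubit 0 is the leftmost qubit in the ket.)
-0.8839|001⟩ - 0.4676i|111⟩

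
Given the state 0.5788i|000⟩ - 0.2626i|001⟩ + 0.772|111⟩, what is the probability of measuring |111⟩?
0.596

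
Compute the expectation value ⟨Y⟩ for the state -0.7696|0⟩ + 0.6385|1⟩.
0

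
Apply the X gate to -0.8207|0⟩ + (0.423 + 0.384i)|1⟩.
(0.423 + 0.384i)|0⟩ - 0.8207|1⟩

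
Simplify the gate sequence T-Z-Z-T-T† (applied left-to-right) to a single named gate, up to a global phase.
T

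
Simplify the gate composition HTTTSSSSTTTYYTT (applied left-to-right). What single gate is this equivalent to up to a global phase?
H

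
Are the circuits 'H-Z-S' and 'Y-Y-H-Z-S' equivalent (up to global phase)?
Yes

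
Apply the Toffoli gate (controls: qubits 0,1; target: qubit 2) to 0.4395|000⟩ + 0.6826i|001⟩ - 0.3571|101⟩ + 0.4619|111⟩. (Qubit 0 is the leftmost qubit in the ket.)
0.4395|000⟩ + 0.6826i|001⟩ - 0.3571|101⟩ + 0.4619|110⟩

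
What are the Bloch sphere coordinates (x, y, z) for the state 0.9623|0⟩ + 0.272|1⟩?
(0.5235, 0, 0.852)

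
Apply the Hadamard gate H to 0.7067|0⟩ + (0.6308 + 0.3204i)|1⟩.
(0.9458 + 0.2266i)|0⟩ + (0.05367 - 0.2266i)|1⟩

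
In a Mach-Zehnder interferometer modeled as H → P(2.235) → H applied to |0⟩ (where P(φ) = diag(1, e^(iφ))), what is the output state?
(0.1918 + 0.3937i)|0⟩ + (0.8082 - 0.3937i)|1⟩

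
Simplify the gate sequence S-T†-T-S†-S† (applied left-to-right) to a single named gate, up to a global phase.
S†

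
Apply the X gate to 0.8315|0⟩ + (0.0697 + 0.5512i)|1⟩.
(0.0697 + 0.5512i)|0⟩ + 0.8315|1⟩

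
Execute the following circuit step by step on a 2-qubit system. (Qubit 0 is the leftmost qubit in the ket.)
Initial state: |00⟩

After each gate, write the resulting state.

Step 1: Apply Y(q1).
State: i|01⟩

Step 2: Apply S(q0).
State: i|01⟩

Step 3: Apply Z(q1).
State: -i|01⟩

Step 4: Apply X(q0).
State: -i|11⟩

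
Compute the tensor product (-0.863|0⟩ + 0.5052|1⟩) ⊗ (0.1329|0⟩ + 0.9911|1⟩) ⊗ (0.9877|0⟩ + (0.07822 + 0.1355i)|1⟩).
-0.1133|000⟩ + (-0.008971 - 0.01554i)|001⟩ - 0.8448|010⟩ + (-0.0669 - 0.1159i)|011⟩ + 0.06632|100⟩ + (0.005252 + 0.009098i)|101⟩ + 0.4945|110⟩ + (0.03917 + 0.06785i)|111⟩

amp(|b₁b₂…⟩) = product of the factor amplitudes for bits b₁, b₂, …; only kets whose every factor amplitude is nonzero survive.
|000⟩: (-0.863)(0.1329)(0.9877) = -0.1133
|001⟩: (-0.863)(0.1329)(0.07822 + 0.1355i) = (-0.008971 - 0.01554i)
|010⟩: (-0.863)(0.9911)(0.9877) = -0.8448
|011⟩: (-0.863)(0.9911)(0.07822 + 0.1355i) = (-0.0669 - 0.1159i)
|100⟩: (0.5052)(0.1329)(0.9877) = 0.06632
|101⟩: (0.5052)(0.1329)(0.07822 + 0.1355i) = (0.005252 + 0.009098i)
|110⟩: (0.5052)(0.9911)(0.9877) = 0.4945
|111⟩: (0.5052)(0.9911)(0.07822 + 0.1355i) = (0.03917 + 0.06785i)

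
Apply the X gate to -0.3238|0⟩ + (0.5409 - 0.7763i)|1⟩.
(0.5409 - 0.7763i)|0⟩ - 0.3238|1⟩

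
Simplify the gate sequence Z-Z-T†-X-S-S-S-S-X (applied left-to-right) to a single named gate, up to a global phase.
T†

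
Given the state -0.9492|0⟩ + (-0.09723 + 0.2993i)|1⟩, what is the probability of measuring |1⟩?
0.09903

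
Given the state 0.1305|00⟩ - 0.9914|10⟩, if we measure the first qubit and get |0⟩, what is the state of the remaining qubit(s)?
|0⟩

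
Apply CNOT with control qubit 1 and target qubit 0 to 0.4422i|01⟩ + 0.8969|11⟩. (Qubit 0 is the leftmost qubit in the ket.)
0.8969|01⟩ + 0.4422i|11⟩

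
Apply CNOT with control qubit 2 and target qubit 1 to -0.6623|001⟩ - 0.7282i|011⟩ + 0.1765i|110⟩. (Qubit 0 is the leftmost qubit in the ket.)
-0.7282i|001⟩ - 0.6623|011⟩ + 0.1765i|110⟩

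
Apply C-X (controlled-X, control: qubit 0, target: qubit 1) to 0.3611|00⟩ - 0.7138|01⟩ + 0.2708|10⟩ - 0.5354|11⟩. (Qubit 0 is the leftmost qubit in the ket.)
0.3611|00⟩ - 0.7138|01⟩ - 0.5354|10⟩ + 0.2708|11⟩

C-X leaves the control-|0⟩ kets |00⟩, |01⟩ unchanged and applies X to qubit 1 on the control-|1⟩ pair (|10⟩, |11⟩).
X = [[0, 1], [1, 0]].
With a = amp(|10⟩) = 0.2708 and b = amp(|11⟩) = -0.5354:
new amp(|10⟩) = (1)·b = -0.5354
new amp(|11⟩) = (1)·a = 0.2708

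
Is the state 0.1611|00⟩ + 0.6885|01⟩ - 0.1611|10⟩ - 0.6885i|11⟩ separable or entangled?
Entangled

Writing the state as a|00⟩ + b|01⟩ + c|10⟩ + d|11⟩, it is a product state iff ad − bc = 0.
Here (a, b, c, d) = (0.1611, 0.6885, -0.1611, -0.6885i): ad − bc = (0.1611)(-0.6885i) − (0.6885)(-0.1611) = (0.1109 - 0.1109i) ≠ 0, so the state is entangled.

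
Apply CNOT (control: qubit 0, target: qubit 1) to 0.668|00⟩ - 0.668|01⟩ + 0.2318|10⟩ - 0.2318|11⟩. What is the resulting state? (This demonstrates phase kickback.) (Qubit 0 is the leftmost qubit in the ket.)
0.668|00⟩ - 0.668|01⟩ - 0.2318|10⟩ + 0.2318|11⟩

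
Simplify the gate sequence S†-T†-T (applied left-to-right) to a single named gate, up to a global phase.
S†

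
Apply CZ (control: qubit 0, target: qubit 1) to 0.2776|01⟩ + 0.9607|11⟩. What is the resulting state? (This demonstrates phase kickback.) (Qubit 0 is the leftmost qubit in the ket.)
0.2776|01⟩ - 0.9607|11⟩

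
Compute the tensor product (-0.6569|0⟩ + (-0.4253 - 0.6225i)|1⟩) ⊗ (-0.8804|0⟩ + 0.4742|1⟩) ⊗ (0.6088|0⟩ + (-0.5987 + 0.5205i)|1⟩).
0.3521|000⟩ + (-0.3462 + 0.301i)|001⟩ - 0.1896|010⟩ + (0.1865 - 0.1621i)|011⟩ + (0.228 + 0.3337i)|100⟩ + (-0.5094 - 0.1332i)|101⟩ + (-0.1228 - 0.1797i)|110⟩ + (0.2744 + 0.07176i)|111⟩

amp(|b₁b₂…⟩) = product of the factor amplitudes for bits b₁, b₂, …; only kets whose every factor amplitude is nonzero survive.
|000⟩: (-0.6569)(-0.8804)(0.6088) = 0.3521
|001⟩: (-0.6569)(-0.8804)(-0.5987 + 0.5205i) = (-0.3462 + 0.301i)
|010⟩: (-0.6569)(0.4742)(0.6088) = -0.1896
|011⟩: (-0.6569)(0.4742)(-0.5987 + 0.5205i) = (0.1865 - 0.1621i)
|100⟩: (-0.4253 - 0.6225i)(-0.8804)(0.6088) = (0.228 + 0.3337i)
|101⟩: (-0.4253 - 0.6225i)(-0.8804)(-0.5987 + 0.5205i) = (-0.5094 - 0.1332i)
|110⟩: (-0.4253 - 0.6225i)(0.4742)(0.6088) = (-0.1228 - 0.1797i)
|111⟩: (-0.4253 - 0.6225i)(0.4742)(-0.5987 + 0.5205i) = (0.2744 + 0.07176i)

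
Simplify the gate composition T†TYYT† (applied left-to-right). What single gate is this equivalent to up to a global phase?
T†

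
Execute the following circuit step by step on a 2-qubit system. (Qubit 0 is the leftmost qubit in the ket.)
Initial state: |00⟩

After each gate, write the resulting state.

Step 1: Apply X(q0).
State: |10⟩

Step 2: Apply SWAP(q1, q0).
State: |01⟩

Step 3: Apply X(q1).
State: |00⟩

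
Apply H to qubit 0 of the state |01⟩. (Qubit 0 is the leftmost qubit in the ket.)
1/√2|01⟩ + 1/√2|11⟩

H on qubit 0 mixes each pair of kets that differ only in qubit 0: amplitudes (a, b) of (|…0…⟩, |…1…⟩) become ((a + b)/√2, (a − b)/√2). Kets absent from the input have amplitude 0.
(|01⟩, |11⟩): (a, b) = (1, 0) → (1/√2, 1/√2)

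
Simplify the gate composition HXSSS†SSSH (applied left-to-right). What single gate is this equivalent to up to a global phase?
Z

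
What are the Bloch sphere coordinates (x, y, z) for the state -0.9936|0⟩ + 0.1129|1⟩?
(-0.2244, 0, 0.9745)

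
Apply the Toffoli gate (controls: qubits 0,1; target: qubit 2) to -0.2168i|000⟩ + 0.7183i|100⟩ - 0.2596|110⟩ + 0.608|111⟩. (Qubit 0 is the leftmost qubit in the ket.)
-0.2168i|000⟩ + 0.7183i|100⟩ + 0.608|110⟩ - 0.2596|111⟩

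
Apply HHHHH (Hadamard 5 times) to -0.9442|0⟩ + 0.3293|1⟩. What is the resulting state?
-0.4348|0⟩ - 0.9005|1⟩

H² = I, so H^5 = H: a single Hadamard. With (a, b) = (-0.9442, 0.3293), H gives ((a + b)/√2, (a − b)/√2) = (-0.4348, -0.9005).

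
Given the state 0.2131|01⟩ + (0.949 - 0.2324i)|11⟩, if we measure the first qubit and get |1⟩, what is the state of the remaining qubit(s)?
(0.9713 - 0.2379i)|1⟩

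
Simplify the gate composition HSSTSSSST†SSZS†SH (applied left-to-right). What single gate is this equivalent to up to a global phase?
X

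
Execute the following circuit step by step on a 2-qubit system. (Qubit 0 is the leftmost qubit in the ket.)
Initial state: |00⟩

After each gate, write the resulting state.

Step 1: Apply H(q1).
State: 1/√2|00⟩ + 1/√2|01⟩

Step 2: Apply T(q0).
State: 1/√2|00⟩ + 1/√2|01⟩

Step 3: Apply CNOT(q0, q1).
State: 1/√2|00⟩ + 1/√2|01⟩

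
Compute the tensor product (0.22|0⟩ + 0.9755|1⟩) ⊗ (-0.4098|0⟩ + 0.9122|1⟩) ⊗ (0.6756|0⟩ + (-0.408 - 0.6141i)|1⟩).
-0.06091|000⟩ + (0.03678 + 0.05536i)|001⟩ + 0.1356|010⟩ + (-0.08188 - 0.1232i)|011⟩ - 0.2701|100⟩ + (0.1631 + 0.2455i)|101⟩ + 0.6012|110⟩ + (-0.3631 - 0.5465i)|111⟩

amp(|b₁b₂…⟩) = product of the factor amplitudes for bits b₁, b₂, …; only kets whose every factor amplitude is nonzero survive.
|000⟩: (0.22)(-0.4098)(0.6756) = -0.06091
|001⟩: (0.22)(-0.4098)(-0.408 - 0.6141i) = (0.03678 + 0.05536i)
|010⟩: (0.22)(0.9122)(0.6756) = 0.1356
|011⟩: (0.22)(0.9122)(-0.408 - 0.6141i) = (-0.08188 - 0.1232i)
|100⟩: (0.9755)(-0.4098)(0.6756) = -0.2701
|101⟩: (0.9755)(-0.4098)(-0.408 - 0.6141i) = (0.1631 + 0.2455i)
|110⟩: (0.9755)(0.9122)(0.6756) = 0.6012
|111⟩: (0.9755)(0.9122)(-0.408 - 0.6141i) = (-0.3631 - 0.5465i)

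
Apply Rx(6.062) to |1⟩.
-0.1104i|0⟩ - 0.9939|1⟩

Rx(6.062) = [[cos(θ/2), −i·sin(θ/2)], [−i·sin(θ/2), cos(θ/2)]]; θ = 6.062, cos(θ/2) ≈ -0.993891, sin(θ/2) ≈ 0.110367.
With a = amp(|0⟩) = 0 and b = amp(|1⟩) = 1:
new amp(|0⟩) = (-0.993891)·a + (-0.110367i)·b = -0.1104i
new amp(|1⟩) = (-0.110367i)·a + (-0.993891)·b = -0.9939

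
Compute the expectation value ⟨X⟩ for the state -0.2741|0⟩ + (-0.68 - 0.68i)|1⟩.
0.3728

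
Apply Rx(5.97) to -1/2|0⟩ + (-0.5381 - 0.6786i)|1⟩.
(0.3881 + 0.08392i)|0⟩ + (0.5315 + 0.7483i)|1⟩

Rx(5.97) = [[cos(θ/2), −i·sin(θ/2)], [−i·sin(θ/2), cos(θ/2)]]; θ = 5.97, cos(θ/2) ≈ -0.987764, sin(θ/2) ≈ 0.155953.
With a = amp(|0⟩) = -1/2 and b = amp(|1⟩) = (-0.5381 - 0.6786i):
new amp(|0⟩) = (-0.987764)·a + (-0.155953i)·b = (0.3881 + 0.08392i)
new amp(|1⟩) = (-0.155953i)·a + (-0.987764)·b = (0.5315 + 0.7483i)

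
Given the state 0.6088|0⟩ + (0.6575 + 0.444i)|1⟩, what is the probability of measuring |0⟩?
0.3706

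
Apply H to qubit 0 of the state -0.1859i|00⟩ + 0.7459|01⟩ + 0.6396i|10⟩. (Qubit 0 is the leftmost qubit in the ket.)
0.3208i|00⟩ + 0.5274|01⟩ - 0.5837i|10⟩ + 0.5274|11⟩

H on qubit 0 mixes each pair of kets that differ only in qubit 0: amplitudes (a, b) of (|…0…⟩, |…1…⟩) become ((a + b)/√2, (a − b)/√2). Kets absent from the input have amplitude 0.
(|00⟩, |10⟩): (a, b) = (-0.1859i, 0.6396i) → (0.3208i, -0.5837i)
(|01⟩, |11⟩): (a, b) = (0.7459, 0) → (0.5274, 0.5274)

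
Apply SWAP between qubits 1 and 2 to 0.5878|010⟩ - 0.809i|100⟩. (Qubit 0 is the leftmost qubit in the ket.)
0.5878|001⟩ - 0.809i|100⟩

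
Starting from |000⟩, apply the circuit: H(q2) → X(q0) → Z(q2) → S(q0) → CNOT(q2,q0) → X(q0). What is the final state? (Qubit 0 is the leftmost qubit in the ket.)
(1/√2)i|000⟩ - (1/√2)i|101⟩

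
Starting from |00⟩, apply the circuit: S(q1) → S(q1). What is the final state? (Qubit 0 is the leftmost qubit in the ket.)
|00⟩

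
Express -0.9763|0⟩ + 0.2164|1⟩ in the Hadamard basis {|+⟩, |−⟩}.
-0.5373|+⟩ - 0.8434|−⟩

With |ψ⟩ = α|0⟩ + β|1⟩, the Hadamard-basis coefficients are ⟨+|ψ⟩ = (α + β)/√2 and ⟨−|ψ⟩ = (α − β)/√2.
Here α = -0.9763, β = 0.2164: (α + β)/√2 = -0.5373, (α − β)/√2 = -0.8434.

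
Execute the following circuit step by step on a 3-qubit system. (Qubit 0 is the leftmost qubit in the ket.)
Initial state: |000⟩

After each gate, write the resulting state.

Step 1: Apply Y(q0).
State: i|100⟩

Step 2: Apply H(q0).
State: (1/√2)i|000⟩ - (1/√2)i|100⟩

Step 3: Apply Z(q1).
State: (1/√2)i|000⟩ - (1/√2)i|100⟩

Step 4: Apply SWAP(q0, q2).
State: (1/√2)i|000⟩ - (1/√2)i|001⟩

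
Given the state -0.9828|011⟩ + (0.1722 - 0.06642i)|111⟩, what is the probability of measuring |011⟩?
0.9659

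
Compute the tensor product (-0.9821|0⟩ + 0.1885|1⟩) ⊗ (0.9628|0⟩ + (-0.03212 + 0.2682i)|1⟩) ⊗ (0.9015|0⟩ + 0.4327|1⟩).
-0.8524|000⟩ - 0.4091|001⟩ + (0.02844 - 0.2375i)|010⟩ + (0.01365 - 0.114i)|011⟩ + 0.1636|100⟩ + 0.07853|101⟩ + (-0.005458 + 0.04558i)|110⟩ + (-0.00262 + 0.02188i)|111⟩

amp(|b₁b₂…⟩) = product of the factor amplitudes for bits b₁, b₂, …; only kets whose every factor amplitude is nonzero survive.
|000⟩: (-0.9821)(0.9628)(0.9015) = -0.8524
|001⟩: (-0.9821)(0.9628)(0.4327) = -0.4091
|010⟩: (-0.9821)(-0.03212 + 0.2682i)(0.9015) = (0.02844 - 0.2375i)
|011⟩: (-0.9821)(-0.03212 + 0.2682i)(0.4327) = (0.01365 - 0.114i)
|100⟩: (0.1885)(0.9628)(0.9015) = 0.1636
|101⟩: (0.1885)(0.9628)(0.4327) = 0.07853
|110⟩: (0.1885)(-0.03212 + 0.2682i)(0.9015) = (-0.005458 + 0.04558i)
|111⟩: (0.1885)(-0.03212 + 0.2682i)(0.4327) = (-0.00262 + 0.02188i)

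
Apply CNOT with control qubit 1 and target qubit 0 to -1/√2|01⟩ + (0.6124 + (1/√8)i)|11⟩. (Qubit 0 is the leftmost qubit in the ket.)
(0.6124 + (1/√8)i)|01⟩ - 1/√2|11⟩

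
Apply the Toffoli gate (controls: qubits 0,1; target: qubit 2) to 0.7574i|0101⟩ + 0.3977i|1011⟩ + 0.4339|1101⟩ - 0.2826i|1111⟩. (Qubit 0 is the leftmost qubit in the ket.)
0.7574i|0101⟩ + 0.3977i|1011⟩ - 0.2826i|1101⟩ + 0.4339|1111⟩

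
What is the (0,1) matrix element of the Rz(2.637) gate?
0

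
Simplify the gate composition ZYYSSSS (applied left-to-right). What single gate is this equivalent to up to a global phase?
Z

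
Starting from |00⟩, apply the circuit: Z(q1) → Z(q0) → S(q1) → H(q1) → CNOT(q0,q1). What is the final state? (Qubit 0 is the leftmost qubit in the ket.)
1/√2|00⟩ + 1/√2|01⟩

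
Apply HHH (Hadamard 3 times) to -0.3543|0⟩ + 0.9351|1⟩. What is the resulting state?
0.4107|0⟩ - 0.9117|1⟩

H² = I, so H^3 = H: a single Hadamard. With (a, b) = (-0.3543, 0.9351), H gives ((a + b)/√2, (a − b)/√2) = (0.4107, -0.9117).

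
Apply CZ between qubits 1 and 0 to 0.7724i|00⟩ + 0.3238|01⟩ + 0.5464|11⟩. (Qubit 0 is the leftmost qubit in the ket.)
0.7724i|00⟩ + 0.3238|01⟩ - 0.5464|11⟩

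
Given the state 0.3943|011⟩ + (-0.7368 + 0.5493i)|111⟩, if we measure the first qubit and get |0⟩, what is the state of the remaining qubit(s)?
|11⟩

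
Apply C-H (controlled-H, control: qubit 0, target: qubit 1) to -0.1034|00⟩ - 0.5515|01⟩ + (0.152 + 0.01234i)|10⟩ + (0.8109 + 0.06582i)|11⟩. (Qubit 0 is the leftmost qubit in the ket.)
-0.1034|00⟩ - 0.5515|01⟩ + (0.6809 + 0.05527i)|10⟩ + (-0.4659 - 0.03782i)|11⟩

C-H leaves the control-|0⟩ kets |00⟩, |01⟩ unchanged and applies H to qubit 1 on the control-|1⟩ pair (|10⟩, |11⟩).
H = [[1/√2, 1/√2], [1/√2, -1/√2]].
With a = amp(|10⟩) = (0.152 + 0.01234i) and b = amp(|11⟩) = (0.8109 + 0.06582i):
new amp(|10⟩) = (1/√2)·a + (1/√2)·b = (0.6809 + 0.05527i)
new amp(|11⟩) = (1/√2)·a + (-1/√2)·b = (-0.4659 - 0.03782i)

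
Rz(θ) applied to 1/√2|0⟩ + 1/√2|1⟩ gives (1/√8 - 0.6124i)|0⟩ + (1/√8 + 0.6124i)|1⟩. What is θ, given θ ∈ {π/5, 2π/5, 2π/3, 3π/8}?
2π/3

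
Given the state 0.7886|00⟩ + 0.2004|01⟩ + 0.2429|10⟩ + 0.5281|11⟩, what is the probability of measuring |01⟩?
0.04016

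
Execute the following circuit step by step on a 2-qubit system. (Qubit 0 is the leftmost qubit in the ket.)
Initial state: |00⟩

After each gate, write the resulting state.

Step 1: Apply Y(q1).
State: i|01⟩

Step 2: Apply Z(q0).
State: i|01⟩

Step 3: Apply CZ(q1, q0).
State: i|01⟩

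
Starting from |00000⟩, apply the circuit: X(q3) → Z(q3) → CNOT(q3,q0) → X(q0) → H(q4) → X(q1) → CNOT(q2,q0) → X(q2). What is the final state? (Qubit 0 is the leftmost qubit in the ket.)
-1/√2|01110⟩ - 1/√2|01111⟩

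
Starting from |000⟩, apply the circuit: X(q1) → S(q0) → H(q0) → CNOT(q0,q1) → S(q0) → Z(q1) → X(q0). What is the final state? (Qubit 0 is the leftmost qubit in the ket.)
(1/√2)i|000⟩ - 1/√2|110⟩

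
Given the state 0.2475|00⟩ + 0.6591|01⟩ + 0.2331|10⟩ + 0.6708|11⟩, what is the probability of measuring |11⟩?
0.45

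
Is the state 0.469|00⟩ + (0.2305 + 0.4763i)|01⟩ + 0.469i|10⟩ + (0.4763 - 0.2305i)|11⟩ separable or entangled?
Entangled

Writing the state as a|00⟩ + b|01⟩ + c|10⟩ + d|11⟩, it is a product state iff ad − bc = 0.
Here (a, b, c, d) = (0.469, (0.2305 + 0.4763i), 0.469i, (0.4763 - 0.2305i)): ad − bc = (0.469)(0.4763 - 0.2305i) − (0.2305 + 0.4763i)(0.469i) = (0.4468 - 0.2162i) ≠ 0, so the state is entangled.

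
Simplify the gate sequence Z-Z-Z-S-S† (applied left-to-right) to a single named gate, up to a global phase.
Z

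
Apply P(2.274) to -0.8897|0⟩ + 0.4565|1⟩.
-0.8897|0⟩ + (-0.2952 + 0.3482i)|1⟩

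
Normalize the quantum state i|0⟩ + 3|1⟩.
0.3162i|0⟩ + 0.9487|1⟩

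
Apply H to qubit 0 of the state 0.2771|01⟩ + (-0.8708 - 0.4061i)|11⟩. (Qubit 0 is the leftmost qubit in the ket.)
(-0.4198 - 0.2872i)|01⟩ + (0.8117 + 0.2872i)|11⟩

H on qubit 0 mixes each pair of kets that differ only in qubit 0: amplitudes (a, b) of (|…0…⟩, |…1…⟩) become ((a + b)/√2, (a − b)/√2). Kets absent from the input have amplitude 0.
(|01⟩, |11⟩): (a, b) = (0.2771, (-0.8708 - 0.4061i)) → ((-0.4198 - 0.2872i), (0.8117 + 0.2872i))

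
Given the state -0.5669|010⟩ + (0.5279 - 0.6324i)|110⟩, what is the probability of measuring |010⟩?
0.3214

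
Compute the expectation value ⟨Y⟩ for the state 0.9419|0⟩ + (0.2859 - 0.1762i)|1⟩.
-0.3319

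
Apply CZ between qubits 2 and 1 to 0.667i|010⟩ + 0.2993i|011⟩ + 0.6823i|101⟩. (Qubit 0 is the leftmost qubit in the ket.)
0.667i|010⟩ - 0.2993i|011⟩ + 0.6823i|101⟩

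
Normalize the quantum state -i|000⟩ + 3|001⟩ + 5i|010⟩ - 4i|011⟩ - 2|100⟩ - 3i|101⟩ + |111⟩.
-0.124i|000⟩ + 0.3721|001⟩ + 0.6202i|010⟩ - 0.4961i|011⟩ - 0.2481|100⟩ - 0.3721i|101⟩ + 0.124|111⟩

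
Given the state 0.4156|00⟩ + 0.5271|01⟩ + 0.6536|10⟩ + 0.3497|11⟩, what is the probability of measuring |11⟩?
0.1223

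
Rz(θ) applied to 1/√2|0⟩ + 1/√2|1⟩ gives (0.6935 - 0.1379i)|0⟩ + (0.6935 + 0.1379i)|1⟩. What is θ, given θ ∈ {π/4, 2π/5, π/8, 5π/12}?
π/8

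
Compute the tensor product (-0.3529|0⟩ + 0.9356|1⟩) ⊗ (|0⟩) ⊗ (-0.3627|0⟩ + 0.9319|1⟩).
0.128|000⟩ - 0.3289|001⟩ - 0.3393|100⟩ + 0.8719|101⟩

amp(|b₁b₂…⟩) = product of the factor amplitudes for bits b₁, b₂, …; only kets whose every factor amplitude is nonzero survive.
|000⟩: (-0.3529)(1)(-0.3627) = 0.128
|001⟩: (-0.3529)(1)(0.9319) = -0.3289
|100⟩: (0.9356)(1)(-0.3627) = -0.3393
|101⟩: (0.9356)(1)(0.9319) = 0.8719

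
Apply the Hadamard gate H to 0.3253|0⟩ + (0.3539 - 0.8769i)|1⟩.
(0.4803 - 0.6201i)|0⟩ + (-0.02022 + 0.6201i)|1⟩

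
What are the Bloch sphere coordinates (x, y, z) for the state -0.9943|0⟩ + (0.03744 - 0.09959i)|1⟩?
(-0.07445, 0.198, 0.9773)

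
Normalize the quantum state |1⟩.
|1⟩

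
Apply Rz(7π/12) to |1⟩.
(0.6088 + 0.7934i)|1⟩

Rz(7π/12) = [[e^(−iθ/2), 0], [0, e^(iθ/2)]] with e^(±iθ/2) = cos(θ/2) ± i·sin(θ/2); θ = 7π/12, cos(θ/2) ≈ 0.608761, sin(θ/2) ≈ 0.793353.
With a = amp(|0⟩) = 0 and b = amp(|1⟩) = 1:
new amp(|0⟩) = (0.608761 - 0.793353i)·a = 0
new amp(|1⟩) = (0.608761 + 0.793353i)·b = (0.6088 + 0.7934i)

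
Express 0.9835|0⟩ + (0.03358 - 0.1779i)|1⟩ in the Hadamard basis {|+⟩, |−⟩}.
(0.7192 - 0.1258i)|+⟩ + (0.6717 + 0.1258i)|−⟩

With |ψ⟩ = α|0⟩ + β|1⟩, the Hadamard-basis coefficients are ⟨+|ψ⟩ = (α + β)/√2 and ⟨−|ψ⟩ = (α − β)/√2.
Here α = 0.9835, β = (0.03358 - 0.1779i): (α + β)/√2 = (0.7192 - 0.1258i), (α − β)/√2 = (0.6717 + 0.1258i).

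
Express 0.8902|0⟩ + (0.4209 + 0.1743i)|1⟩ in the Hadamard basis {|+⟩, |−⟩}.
(0.9271 + 0.1232i)|+⟩ + (0.3318 - 0.1232i)|−⟩

With |ψ⟩ = α|0⟩ + β|1⟩, the Hadamard-basis coefficients are ⟨+|ψ⟩ = (α + β)/√2 and ⟨−|ψ⟩ = (α − β)/√2.
Here α = 0.8902, β = (0.4209 + 0.1743i): (α + β)/√2 = (0.9271 + 0.1232i), (α − β)/√2 = (0.3318 - 0.1232i).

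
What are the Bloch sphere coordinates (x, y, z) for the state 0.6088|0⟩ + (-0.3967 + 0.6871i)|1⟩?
(-0.483, 0.8366, -0.2588)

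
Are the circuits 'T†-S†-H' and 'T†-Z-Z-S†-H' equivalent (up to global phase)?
Yes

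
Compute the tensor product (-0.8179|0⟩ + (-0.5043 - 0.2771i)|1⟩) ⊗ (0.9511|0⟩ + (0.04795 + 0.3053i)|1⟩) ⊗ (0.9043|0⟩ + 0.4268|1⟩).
-0.7035|000⟩ - 0.332|001⟩ + (-0.03547 - 0.2258i)|010⟩ + (-0.01674 - 0.1066i)|011⟩ + (-0.4337 - 0.2383i)|100⟩ + (-0.2047 - 0.1125i)|101⟩ + (0.05464 - 0.1512i)|110⟩ + (0.02579 - 0.07138i)|111⟩

amp(|b₁b₂…⟩) = product of the factor amplitudes for bits b₁, b₂, …; only kets whose every factor amplitude is nonzero survive.
|000⟩: (-0.8179)(0.9511)(0.9043) = -0.7035
|001⟩: (-0.8179)(0.9511)(0.4268) = -0.332
|010⟩: (-0.8179)(0.04795 + 0.3053i)(0.9043) = (-0.03547 - 0.2258i)
|011⟩: (-0.8179)(0.04795 + 0.3053i)(0.4268) = (-0.01674 - 0.1066i)
|100⟩: (-0.5043 - 0.2771i)(0.9511)(0.9043) = (-0.4337 - 0.2383i)
|101⟩: (-0.5043 - 0.2771i)(0.9511)(0.4268) = (-0.2047 - 0.1125i)
|110⟩: (-0.5043 - 0.2771i)(0.04795 + 0.3053i)(0.9043) = (0.05464 - 0.1512i)
|111⟩: (-0.5043 - 0.2771i)(0.04795 + 0.3053i)(0.4268) = (0.02579 - 0.07138i)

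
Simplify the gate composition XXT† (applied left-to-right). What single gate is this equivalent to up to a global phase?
T†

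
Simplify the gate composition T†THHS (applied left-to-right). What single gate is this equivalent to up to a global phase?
S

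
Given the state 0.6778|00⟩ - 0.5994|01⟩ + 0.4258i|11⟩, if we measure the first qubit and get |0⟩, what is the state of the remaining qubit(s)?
0.7491|0⟩ - 0.6625|1⟩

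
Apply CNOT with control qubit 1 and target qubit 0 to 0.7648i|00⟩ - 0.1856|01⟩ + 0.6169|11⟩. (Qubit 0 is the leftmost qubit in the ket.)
0.7648i|00⟩ + 0.6169|01⟩ - 0.1856|11⟩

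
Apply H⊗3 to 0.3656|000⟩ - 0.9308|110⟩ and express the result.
-0.1998|000⟩ - 0.1998|001⟩ + 0.4583|010⟩ + 0.4583|011⟩ + 0.4583|100⟩ + 0.4583|101⟩ - 0.1998|110⟩ - 0.1998|111⟩

H⊗3 gives amp(|y⟩) = (1/2√2) Σ_x (−1)^(x·y) amp(|x⟩), where x·y is the number of positions in which both x and y have a 1.
|000⟩: (0.3656 - 0.9308)/(2√2) = -0.1998
|001⟩: (0.3656 - 0.9308)/(2√2) = -0.1998
|010⟩: (0.3656 + 0.9308)/(2√2) = 0.4583
|011⟩: (0.3656 + 0.9308)/(2√2) = 0.4583
|100⟩: (0.3656 + 0.9308)/(2√2) = 0.4583
|101⟩: (0.3656 + 0.9308)/(2√2) = 0.4583
|110⟩: (0.3656 - 0.9308)/(2√2) = -0.1998
|111⟩: (0.3656 - 0.9308)/(2√2) = -0.1998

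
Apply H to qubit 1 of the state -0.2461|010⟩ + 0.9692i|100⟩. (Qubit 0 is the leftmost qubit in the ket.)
-0.174|000⟩ + 0.174|010⟩ + 0.6853i|100⟩ + 0.6853i|110⟩

H on qubit 1 mixes each pair of kets that differ only in qubit 1: amplitudes (a, b) of (|…0…⟩, |…1…⟩) become ((a + b)/√2, (a − b)/√2). Kets absent from the input have amplitude 0.
(|000⟩, |010⟩): (a, b) = (0, -0.2461) → (-0.174, 0.174)
(|100⟩, |110⟩): (a, b) = (0.9692i, 0) → (0.6853i, 0.6853i)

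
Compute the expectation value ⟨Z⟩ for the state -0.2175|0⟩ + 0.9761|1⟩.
-0.9055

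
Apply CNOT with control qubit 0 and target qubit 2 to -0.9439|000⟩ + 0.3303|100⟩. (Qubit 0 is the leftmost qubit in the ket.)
-0.9439|000⟩ + 0.3303|101⟩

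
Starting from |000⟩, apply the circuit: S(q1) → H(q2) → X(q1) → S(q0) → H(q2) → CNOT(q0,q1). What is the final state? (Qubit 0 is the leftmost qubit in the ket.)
|010⟩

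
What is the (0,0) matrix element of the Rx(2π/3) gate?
1/2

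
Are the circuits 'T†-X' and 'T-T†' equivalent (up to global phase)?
No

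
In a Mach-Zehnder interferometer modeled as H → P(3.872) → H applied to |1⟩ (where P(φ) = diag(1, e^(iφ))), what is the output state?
(0.8725 + 0.3336i)|0⟩ + (0.1275 - 0.3336i)|1⟩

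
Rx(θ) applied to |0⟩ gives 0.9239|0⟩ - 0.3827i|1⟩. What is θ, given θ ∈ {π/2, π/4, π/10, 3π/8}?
π/4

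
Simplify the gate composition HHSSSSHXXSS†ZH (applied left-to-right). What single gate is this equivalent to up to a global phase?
X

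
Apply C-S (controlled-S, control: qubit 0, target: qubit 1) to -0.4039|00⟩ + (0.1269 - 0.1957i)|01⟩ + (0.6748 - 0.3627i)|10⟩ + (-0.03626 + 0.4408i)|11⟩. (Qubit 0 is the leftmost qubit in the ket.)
-0.4039|00⟩ + (0.1269 - 0.1957i)|01⟩ + (0.6748 - 0.3627i)|10⟩ + (-0.4408 - 0.03626i)|11⟩

C-S leaves the control-|0⟩ kets |00⟩, |01⟩ unchanged and applies S to qubit 1 on the control-|1⟩ pair (|10⟩, |11⟩).
S = [[1, 0], [0, i]].
With a = amp(|10⟩) = (0.6748 - 0.3627i) and b = amp(|11⟩) = (-0.03626 + 0.4408i):
new amp(|10⟩) = (1)·a = (0.6748 - 0.3627i)
new amp(|11⟩) = (i)·b = (-0.4408 - 0.03626i)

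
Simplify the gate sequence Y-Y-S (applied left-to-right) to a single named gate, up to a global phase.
S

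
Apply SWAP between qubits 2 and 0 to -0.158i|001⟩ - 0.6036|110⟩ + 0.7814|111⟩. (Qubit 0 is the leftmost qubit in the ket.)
-0.6036|011⟩ - 0.158i|100⟩ + 0.7814|111⟩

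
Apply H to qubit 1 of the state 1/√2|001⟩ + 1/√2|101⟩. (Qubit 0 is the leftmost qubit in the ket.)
1/2|001⟩ + 1/2|011⟩ + 1/2|101⟩ + 1/2|111⟩

H on qubit 1 mixes each pair of kets that differ only in qubit 1: amplitudes (a, b) of (|…0…⟩, |…1…⟩) become ((a + b)/√2, (a − b)/√2). Kets absent from the input have amplitude 0.
(|001⟩, |011⟩): (a, b) = (1/√2, 0) → (1/2, 1/2)
(|101⟩, |111⟩): (a, b) = (1/√2, 0) → (1/2, 1/2)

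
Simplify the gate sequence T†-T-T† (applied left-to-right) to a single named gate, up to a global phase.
T†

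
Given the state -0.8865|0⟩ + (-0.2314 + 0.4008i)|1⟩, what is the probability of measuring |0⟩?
0.7859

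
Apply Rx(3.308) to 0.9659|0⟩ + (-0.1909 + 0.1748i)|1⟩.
(0.09392 + 0.1902i)|0⟩ + (0.01587 - 0.9771i)|1⟩

Rx(3.308) = [[cos(θ/2), −i·sin(θ/2)], [−i·sin(θ/2), cos(θ/2)]]; θ = 3.308, cos(θ/2) ≈ -0.0831077, sin(θ/2) ≈ 0.996541.
With a = amp(|0⟩) = 0.9659 and b = amp(|1⟩) = (-0.1909 + 0.1748i):
new amp(|0⟩) = (-0.0831077)·a + (-0.996541i)·b = (0.09392 + 0.1902i)
new amp(|1⟩) = (-0.996541i)·a + (-0.0831077)·b = (0.01587 - 0.9771i)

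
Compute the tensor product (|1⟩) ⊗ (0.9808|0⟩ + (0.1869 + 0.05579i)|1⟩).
0.9808|10⟩ + (0.1869 + 0.05579i)|11⟩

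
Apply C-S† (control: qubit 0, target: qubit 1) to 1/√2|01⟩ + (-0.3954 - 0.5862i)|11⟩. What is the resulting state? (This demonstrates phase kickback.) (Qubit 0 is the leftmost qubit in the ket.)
1/√2|01⟩ + (-0.5862 + 0.3954i)|11⟩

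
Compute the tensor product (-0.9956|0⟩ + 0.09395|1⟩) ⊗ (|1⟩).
-0.9956|01⟩ + 0.09395|11⟩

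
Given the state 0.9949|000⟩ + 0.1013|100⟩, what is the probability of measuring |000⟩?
0.9898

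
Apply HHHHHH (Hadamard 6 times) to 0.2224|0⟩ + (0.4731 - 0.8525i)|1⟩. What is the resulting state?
0.2224|0⟩ + (0.4731 - 0.8525i)|1⟩

H² = I, so an even number of Hadamards cancels: H^6 = I and the state is unchanged.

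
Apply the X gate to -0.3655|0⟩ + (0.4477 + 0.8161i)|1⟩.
(0.4477 + 0.8161i)|0⟩ - 0.3655|1⟩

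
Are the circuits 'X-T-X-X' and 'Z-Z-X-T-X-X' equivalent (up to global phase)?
Yes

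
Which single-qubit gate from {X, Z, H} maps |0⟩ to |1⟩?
X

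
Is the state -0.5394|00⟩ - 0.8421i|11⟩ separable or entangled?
Entangled

Writing the state as a|00⟩ + b|01⟩ + c|10⟩ + d|11⟩, it is a product state iff ad − bc = 0.
Here (a, b, c, d) = (-0.5394, 0, 0, -0.8421i): ad − bc = (-0.5394)(-0.8421i) − (0)(0) = 0.4542i ≠ 0, so the state is entangled.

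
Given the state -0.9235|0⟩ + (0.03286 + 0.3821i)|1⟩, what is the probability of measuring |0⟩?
0.8529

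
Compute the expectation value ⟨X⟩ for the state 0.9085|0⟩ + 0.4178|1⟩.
0.7591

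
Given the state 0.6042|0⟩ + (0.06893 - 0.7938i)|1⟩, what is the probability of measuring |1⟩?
0.6349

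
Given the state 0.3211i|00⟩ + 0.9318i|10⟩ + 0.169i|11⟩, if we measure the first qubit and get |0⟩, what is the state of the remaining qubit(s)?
i|0⟩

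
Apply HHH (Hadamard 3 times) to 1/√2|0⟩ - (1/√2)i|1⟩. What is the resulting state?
(1/2 - (1/2)i)|0⟩ + (1/2 + (1/2)i)|1⟩

H² = I, so H^3 = H: a single Hadamard. With (a, b) = (1/√2, -(1/√2)i), H gives ((a + b)/√2, (a − b)/√2) = ((1/2 - (1/2)i), (1/2 + (1/2)i)).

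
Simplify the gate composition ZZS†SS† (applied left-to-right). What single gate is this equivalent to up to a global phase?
S†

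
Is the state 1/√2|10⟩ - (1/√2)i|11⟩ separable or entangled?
Separable

Writing the state as a|00⟩ + b|01⟩ + c|10⟩ + d|11⟩, it is a product state iff ad − bc = 0.
Here (a, b, c, d) = (0, 0, 1/√2, -(1/√2)i): ad − bc = (0)(-(1/√2)i) − (0)(1/√2) = 0, so the state is separable.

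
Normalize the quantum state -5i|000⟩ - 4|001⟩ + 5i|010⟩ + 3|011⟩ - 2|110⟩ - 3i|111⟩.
-0.533i|000⟩ - 0.4264|001⟩ + 0.533i|010⟩ + 0.3198|011⟩ - 0.2132|110⟩ - 0.3198i|111⟩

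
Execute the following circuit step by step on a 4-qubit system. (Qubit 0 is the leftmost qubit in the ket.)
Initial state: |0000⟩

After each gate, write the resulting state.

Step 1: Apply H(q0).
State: 1/√2|0000⟩ + 1/√2|1000⟩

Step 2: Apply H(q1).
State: 1/2|0000⟩ + 1/2|0100⟩ + 1/2|1000⟩ + 1/2|1100⟩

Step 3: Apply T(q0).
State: 1/2|0000⟩ + 1/2|0100⟩ + (1/√8 + (1/√8)i)|1000⟩ + (1/√8 + (1/√8)i)|1100⟩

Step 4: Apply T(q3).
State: 1/2|0000⟩ + 1/2|0100⟩ + (1/√8 + (1/√8)i)|1000⟩ + (1/√8 + (1/√8)i)|1100⟩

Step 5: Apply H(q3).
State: 1/√8|0000⟩ + 1/√8|0001⟩ + 1/√8|0100⟩ + 1/√8|0101⟩ + (0.25 + 0.25i)|1000⟩ + (0.25 + 0.25i)|1001⟩ + (0.25 + 0.25i)|1100⟩ + (0.25 + 0.25i)|1101⟩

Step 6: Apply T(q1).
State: 1/√8|0000⟩ + 1/√8|0001⟩ + (0.25 + 0.25i)|0100⟩ + (0.25 + 0.25i)|0101⟩ + (0.25 + 0.25i)|1000⟩ + (0.25 + 0.25i)|1001⟩ + (1/√8)i|1100⟩ + (1/√8)i|1101⟩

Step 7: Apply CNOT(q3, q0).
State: 1/√8|0000⟩ + (0.25 + 0.25i)|0001⟩ + (0.25 + 0.25i)|0100⟩ + (1/√8)i|0101⟩ + (0.25 + 0.25i)|1000⟩ + 1/√8|1001⟩ + (1/√8)i|1100⟩ + (0.25 + 0.25i)|1101⟩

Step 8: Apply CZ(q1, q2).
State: 1/√8|0000⟩ + (0.25 + 0.25i)|0001⟩ + (0.25 + 0.25i)|0100⟩ + (1/√8)i|0101⟩ + (0.25 + 0.25i)|1000⟩ + 1/√8|1001⟩ + (1/√8)i|1100⟩ + (0.25 + 0.25i)|1101⟩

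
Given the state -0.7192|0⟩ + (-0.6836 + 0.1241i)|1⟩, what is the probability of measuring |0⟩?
0.5172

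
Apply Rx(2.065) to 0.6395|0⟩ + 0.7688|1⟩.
(0.3279 - 0.6601i)|0⟩ + (0.3941 - 0.5491i)|1⟩

Rx(2.065) = [[cos(θ/2), −i·sin(θ/2)], [−i·sin(θ/2), cos(θ/2)]]; θ = 2.065, cos(θ/2) ≈ 0.512674, sin(θ/2) ≈ 0.858583.
With a = amp(|0⟩) = 0.6395 and b = amp(|1⟩) = 0.7688:
new amp(|0⟩) = (0.512674)·a + (-0.858583i)·b = (0.3279 - 0.6601i)
new amp(|1⟩) = (-0.858583i)·a + (0.512674)·b = (0.3941 - 0.5491i)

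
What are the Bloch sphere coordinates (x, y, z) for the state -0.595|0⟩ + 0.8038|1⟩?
(-0.9565, 0, -0.2921)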